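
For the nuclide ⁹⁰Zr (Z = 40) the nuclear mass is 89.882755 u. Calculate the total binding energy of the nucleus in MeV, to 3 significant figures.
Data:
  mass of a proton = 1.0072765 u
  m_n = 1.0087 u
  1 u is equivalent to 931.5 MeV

With 40 protons and 50 neutrons (A = 90):
Total constituent mass: 40 × 1.0072765 + 50 × 1.0087 = 90.7260600 u
Mass defect Δm = 90.7260600 − 89.882755 = 0.8433050 u
Binding energy = Δm·c² = 0.8433050 × 931.5 MeV/u = 785.539 MeV

786 MeV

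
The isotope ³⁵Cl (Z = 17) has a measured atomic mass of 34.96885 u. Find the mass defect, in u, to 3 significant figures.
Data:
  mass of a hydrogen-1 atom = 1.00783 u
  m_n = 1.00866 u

The nucleus contains 17 protons and 35 − 17 = 18 neutrons.
Total constituent mass: 17 × 1.00783 + 18 × 1.00866 = 35.28899 u
Mass defect Δm = 35.28899 − 34.96885 = 0.32014 u

0.320 u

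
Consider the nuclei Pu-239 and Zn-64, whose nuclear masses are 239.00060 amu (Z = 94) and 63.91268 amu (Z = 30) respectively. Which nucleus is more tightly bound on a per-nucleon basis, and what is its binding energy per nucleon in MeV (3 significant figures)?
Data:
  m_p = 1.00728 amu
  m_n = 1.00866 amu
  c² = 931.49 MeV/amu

Zn-64; 8.74 MeV/nucleon

Pu-239: Σm = 94(1.00728) + 145(1.00866) = 240.94002 amu; Δm = 1.93942 amu; E_B = 1806.6 MeV; E_B/A = 7.559 MeV
Zn-64: Σm = 30(1.00728) + 34(1.00866) = 64.51284 amu; Δm = 0.60016 amu; E_B = 559.04 MeV; E_B/A = 8.735 MeV
Zn-64 has the higher binding energy per nucleon, so it is the more tightly bound nucleus.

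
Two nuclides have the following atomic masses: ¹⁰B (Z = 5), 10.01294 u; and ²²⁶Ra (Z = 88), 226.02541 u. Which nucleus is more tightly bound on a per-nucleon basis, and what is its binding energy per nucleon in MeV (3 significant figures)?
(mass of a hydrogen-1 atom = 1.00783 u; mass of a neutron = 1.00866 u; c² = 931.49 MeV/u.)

²²⁶Ra; 7.66 MeV/nucleon

¹⁰B: Σm = 5(1.00783) + 5(1.00866) = 10.08245 u; Δm = 0.06951 u; E_B = 64.748 MeV; E_B/A = 6.4748 MeV
²²⁶Ra: Σm = 88(1.00783) + 138(1.00866) = 227.88412 u; Δm = 1.85871 u; E_B = 1731.4 MeV; E_B/A = 7.661 MeV
²²⁶Ra has the higher binding energy per nucleon, so it is the more tightly bound nucleus.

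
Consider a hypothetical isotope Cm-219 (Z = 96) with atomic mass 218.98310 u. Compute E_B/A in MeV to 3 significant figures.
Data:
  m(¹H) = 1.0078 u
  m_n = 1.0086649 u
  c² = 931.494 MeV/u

Total constituent mass: 96 × 1.0078 + 123 × 1.0086649 = 220.8145827 u
Mass defect Δm = 220.8145827 − 218.98310 = 1.8314827 u
Binding energy = Δm·c² = 1.8314827 × 931.494 MeV/u = 1706.02 MeV
BE/A = 1706.02 MeV / 219 = 7.790 MeV/nucleon

7.79 MeV/nucleon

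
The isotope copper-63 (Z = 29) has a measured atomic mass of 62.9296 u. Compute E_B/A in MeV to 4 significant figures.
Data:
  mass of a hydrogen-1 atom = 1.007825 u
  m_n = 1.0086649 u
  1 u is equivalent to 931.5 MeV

Total constituent mass: 29 × 1.007825 + 34 × 1.0086649 = 63.5215316 u
Mass defect Δm = 63.5215316 − 62.9296 = 0.5919316 u
Binding energy = Δm·c² = 0.5919316 × 931.5 MeV/u = 551.384 MeV
Per nucleon: 551.384 / 63 = 8.752 MeV

8.752 MeV/nucleon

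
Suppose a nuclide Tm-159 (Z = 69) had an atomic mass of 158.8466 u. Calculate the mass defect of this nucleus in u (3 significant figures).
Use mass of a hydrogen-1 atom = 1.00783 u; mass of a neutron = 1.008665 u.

Z = 69, so N = A − Z = 159 − 69 = 90.
Σm = 69·m(¹H) + 90·m_n = 69.54027 + 90.779850 = 160.320120 u
The mass defect is 160.320120 − 158.8466 = 1.473520 u.

1.47 u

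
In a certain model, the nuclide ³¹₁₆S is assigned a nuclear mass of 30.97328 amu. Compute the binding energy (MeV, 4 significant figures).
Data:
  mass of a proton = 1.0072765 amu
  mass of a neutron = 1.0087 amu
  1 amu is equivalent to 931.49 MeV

254.9 MeV

The nucleus contains 16 protons and 31 − 16 = 15 neutrons.
Σm = 16·m_p + 15·m_n = 16.1164240 + 15.1305 = 31.2469240 amu
Δm = 31.2469240 − 30.97328 = 0.2736440 amu
Converting to energy: 0.2736440 amu × 931.49 MeV/amu = 254.897 MeV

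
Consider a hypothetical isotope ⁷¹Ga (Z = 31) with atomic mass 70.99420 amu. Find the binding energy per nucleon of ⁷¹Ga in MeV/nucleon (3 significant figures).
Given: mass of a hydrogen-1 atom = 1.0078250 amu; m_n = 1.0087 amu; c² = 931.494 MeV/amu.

The nucleus contains 31 protons and 71 − 31 = 40 neutrons.
Σm = 31·m(¹H) + 40·m_n = 31.2425750 + 40.3480 = 71.5905750 amu
Δm = 71.5905750 − 70.99420 = 0.5963750 amu
Converting to energy: 0.5963750 amu × 931.494 MeV/amu = 555.520 MeV
Per nucleon: 555.520 / 71 = 7.824 MeV

7.82 MeV/nucleon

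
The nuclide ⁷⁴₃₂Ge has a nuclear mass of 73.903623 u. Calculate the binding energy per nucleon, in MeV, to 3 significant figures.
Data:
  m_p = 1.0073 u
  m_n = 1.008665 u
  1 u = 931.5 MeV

8.73 MeV/nucleon

The nucleus contains 32 protons and 74 − 32 = 42 neutrons.
Total constituent mass: 32 × 1.0073 + 42 × 1.008665 = 74.597530 u
Δm = 74.597530 − 73.903623 = 0.693907 u
Binding energy = Δm·c² = 0.693907 × 931.5 MeV/u = 646.374 MeV
Dividing by A = 74 gives 8.7348 MeV per nucleon.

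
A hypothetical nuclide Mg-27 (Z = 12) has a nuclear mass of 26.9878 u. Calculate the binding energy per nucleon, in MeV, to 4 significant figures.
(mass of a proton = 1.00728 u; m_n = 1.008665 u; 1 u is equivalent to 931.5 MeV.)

7.919 MeV/nucleon

Σm = 12·m_p + 15·m_n = 12.08736 + 15.129975 = 27.217335 u
The mass defect is 27.217335 − 26.9878 = 0.229535 u.
E_B = 0.229535 × 931.5 = 213.812 MeV
Dividing by A = 27 gives 7.919 MeV per nucleon.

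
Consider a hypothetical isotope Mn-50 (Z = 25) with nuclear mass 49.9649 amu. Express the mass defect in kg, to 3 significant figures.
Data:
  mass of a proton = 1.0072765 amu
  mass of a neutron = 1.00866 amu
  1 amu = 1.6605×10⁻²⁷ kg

7.20e-28 kg

Total constituent mass: 25 × 1.0072765 + 25 × 1.00866 = 50.3984125 amu
Δm = 50.3984125 − 49.9649 = 0.4335125 amu
In SI units: 0.4335125 amu × 1.6605×10⁻²⁷ kg/amu = 7.1985e-28 kg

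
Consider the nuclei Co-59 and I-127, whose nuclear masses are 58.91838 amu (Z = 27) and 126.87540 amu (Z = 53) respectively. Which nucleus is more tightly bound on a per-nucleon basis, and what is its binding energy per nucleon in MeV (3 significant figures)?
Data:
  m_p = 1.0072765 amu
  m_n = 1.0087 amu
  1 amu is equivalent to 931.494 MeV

Co-59; 8.79 MeV/nucleon

Co-59: Σm = 27(1.0072765) + 32(1.0087) = 59.4748655 amu; Δm = 0.5564855 amu; E_B = 518.36 MeV; E_B/A = 8.786 MeV
I-127: Σm = 53(1.0072765) + 74(1.0087) = 128.0294545 amu; Δm = 1.1540545 amu; E_B = 1074.99 MeV; E_B/A = 8.4645 MeV
Co-59 has the higher binding energy per nucleon, so it is the more tightly bound nucleus.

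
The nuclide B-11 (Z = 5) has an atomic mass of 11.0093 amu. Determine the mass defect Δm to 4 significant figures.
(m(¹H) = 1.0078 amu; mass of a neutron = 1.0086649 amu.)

0.08169 amu

The nucleus contains 5 protons and 11 − 5 = 6 neutrons.
Total constituent mass: 5 × 1.0078 + 6 × 1.0086649 = 11.0909894 amu
The mass defect is 11.0909894 − 11.0093 = 0.0816894 amu.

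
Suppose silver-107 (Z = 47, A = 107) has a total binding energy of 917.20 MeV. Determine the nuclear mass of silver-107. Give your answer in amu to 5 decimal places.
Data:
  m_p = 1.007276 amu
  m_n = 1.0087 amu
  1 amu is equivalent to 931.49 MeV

106.87931 amu

Mass defect = 917.20 MeV / (931.49 MeV/amu) = 0.9846590 amu
Constituent mass = 47(1.007276) + 60(1.0087) = 107.863972 amu
Nuclear mass = 107.863972 − 0.9846590 = 106.8793130 amu ≈ 106.87931 amu (to 5 decimal places)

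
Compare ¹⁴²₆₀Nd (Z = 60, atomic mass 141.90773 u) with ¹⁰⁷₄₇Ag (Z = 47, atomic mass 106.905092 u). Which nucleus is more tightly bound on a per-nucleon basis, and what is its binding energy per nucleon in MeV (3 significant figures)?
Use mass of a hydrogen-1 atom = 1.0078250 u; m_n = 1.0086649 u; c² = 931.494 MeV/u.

¹⁰⁷₄₇Ag; 8.55 MeV/nucleon

¹⁴²₆₀Nd: Σm = 60(1.0078250) + 82(1.0086649) = 143.1800218 u; Δm = 1.2722918 u; E_B = 1185.1 MeV; E_B/A = 8.346 MeV
¹⁰⁷₄₇Ag: Σm = 47(1.0078250) + 60(1.0086649) = 107.8876690 u; Δm = 0.9825770 u; E_B = 915.26 MeV; E_B/A = 8.554 MeV
¹⁰⁷₄₇Ag has the higher binding energy per nucleon, so it is the more tightly bound nucleus.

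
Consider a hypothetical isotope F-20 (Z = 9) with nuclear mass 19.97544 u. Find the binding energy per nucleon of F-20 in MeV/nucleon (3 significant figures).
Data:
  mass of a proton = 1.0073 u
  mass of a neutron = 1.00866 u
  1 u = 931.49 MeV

The nucleus contains 9 protons and 20 − 9 = 11 neutrons.
Mass of separated nucleons = 9(1.0073) + 11(1.00866) = 9.0657 + 11.09526 = 20.16096 u
Mass defect Δm = 20.16096 − 19.97544 = 0.18552 u
E_B = 0.18552 × 931.49 = 172.810 MeV
Per nucleon: 172.810 / 20 = 8.641 MeV

8.64 MeV/nucleon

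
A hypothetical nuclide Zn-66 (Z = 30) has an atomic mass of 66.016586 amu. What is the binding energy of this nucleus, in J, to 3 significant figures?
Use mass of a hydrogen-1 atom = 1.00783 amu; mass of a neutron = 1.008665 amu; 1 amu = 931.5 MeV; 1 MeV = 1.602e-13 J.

7.91e-11 J

With 30 protons and 36 neutrons (A = 66):
Total constituent mass: 30 × 1.00783 + 36 × 1.008665 = 66.546840 amu
Mass defect Δm = 66.546840 − 66.016586 = 0.530254 amu
E_B = 0.530254 × 931.5 = 493.932 MeV
In joules: 493.932 MeV × 1.602e-13 J/MeV = 7.9128e-11 J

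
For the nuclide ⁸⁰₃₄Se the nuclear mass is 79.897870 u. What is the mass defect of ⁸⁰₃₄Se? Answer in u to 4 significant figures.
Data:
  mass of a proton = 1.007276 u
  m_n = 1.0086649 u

Z = 34, so N = A − Z = 80 − 34 = 46.
Mass of separated nucleons = 34(1.007276) + 46(1.0086649) = 34.247384 + 46.3985854 = 80.6459694 u
The mass defect is 80.6459694 − 79.897870 = 0.7480994 u.

0.7481 u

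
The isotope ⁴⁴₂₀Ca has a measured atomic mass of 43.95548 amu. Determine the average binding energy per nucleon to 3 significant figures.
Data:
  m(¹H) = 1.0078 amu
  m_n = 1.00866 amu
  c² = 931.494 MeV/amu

The nucleus contains 20 protons and 44 − 20 = 24 neutrons.
Mass of separated nucleons = 20(1.0078) + 24(1.00866) = 20.1560 + 24.20784 = 44.36384 amu
Mass defect Δm = 44.36384 − 43.95548 = 0.40836 amu
Binding energy = Δm·c² = 0.40836 × 931.494 MeV/amu = 380.385 MeV
Per nucleon: 380.385 / 44 = 8.645 MeV

8.65 MeV/nucleon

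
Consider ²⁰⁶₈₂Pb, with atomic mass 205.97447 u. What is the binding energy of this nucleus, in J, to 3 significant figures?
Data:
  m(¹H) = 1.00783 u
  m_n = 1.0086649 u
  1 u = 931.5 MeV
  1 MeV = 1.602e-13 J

Σm = 82·m(¹H) + 124·m_n = 82.64206 + 125.0744476 = 207.7165076 u
The mass defect is 207.7165076 − 205.97447 = 1.7420376 u.
Binding energy = Δm·c² = 1.7420376 × 931.5 MeV/u = 1622.71 MeV
In joules: 1622.71 MeV × 1.602e-13 J/MeV = 2.5996e-10 J

2.60e-10 J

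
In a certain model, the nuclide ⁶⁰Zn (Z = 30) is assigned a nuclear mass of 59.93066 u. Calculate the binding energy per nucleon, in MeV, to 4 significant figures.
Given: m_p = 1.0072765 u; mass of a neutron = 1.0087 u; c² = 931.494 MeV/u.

The nucleus contains 30 protons and 60 − 30 = 30 neutrons.
Σm = 30·m_p + 30·m_n = 30.2182950 + 30.2610 = 60.4792950 u
Δm = 60.4792950 − 59.93066 = 0.5486350 u
Converting to energy: 0.5486350 u × 931.494 MeV/u = 511.050 MeV
Dividing by A = 60 gives 8.518 MeV per nucleon.

8.518 MeV/nucleon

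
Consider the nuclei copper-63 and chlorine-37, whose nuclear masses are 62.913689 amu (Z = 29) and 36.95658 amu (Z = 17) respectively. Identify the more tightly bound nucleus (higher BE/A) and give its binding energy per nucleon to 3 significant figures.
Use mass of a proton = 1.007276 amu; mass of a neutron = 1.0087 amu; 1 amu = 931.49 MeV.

copper-63; 8.77 MeV/nucleon

copper-63: Σm = 29(1.007276) + 34(1.0087) = 63.506804 amu; Δm = 0.593115 amu; E_B = 552.48 MeV; E_B/A = 8.770 MeV
chlorine-37: Σm = 17(1.007276) + 20(1.0087) = 37.297692 amu; Δm = 0.341112 amu; E_B = 317.74 MeV; E_B/A = 8.588 MeV
copper-63 has the higher binding energy per nucleon, so it is the more tightly bound nucleus.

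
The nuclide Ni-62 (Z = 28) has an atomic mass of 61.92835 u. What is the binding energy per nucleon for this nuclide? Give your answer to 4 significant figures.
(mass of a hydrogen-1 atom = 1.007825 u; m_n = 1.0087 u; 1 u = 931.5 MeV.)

8.812 MeV/nucleon

With 28 protons and 34 neutrons (A = 62):
Total constituent mass: 28 × 1.007825 + 34 × 1.0087 = 62.514900 u
The mass defect is 62.514900 − 61.92835 = 0.586550 u.
Converting to energy: 0.586550 u × 931.5 MeV/u = 546.371 MeV
BE/A = 546.371 MeV / 62 = 8.812 MeV/nucleon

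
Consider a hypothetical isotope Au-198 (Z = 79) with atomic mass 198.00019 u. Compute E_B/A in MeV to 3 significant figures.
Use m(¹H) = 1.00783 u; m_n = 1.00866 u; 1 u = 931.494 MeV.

7.76 MeV/nucleon

Σm = 79·m(¹H) + 119·m_n = 79.61857 + 120.03054 = 199.64911 u
The mass defect is 199.64911 − 198.00019 = 1.64892 u.
Converting to energy: 1.64892 u × 931.494 MeV/u = 1535.96 MeV
Per nucleon: 1535.96 / 198 = 7.757 MeV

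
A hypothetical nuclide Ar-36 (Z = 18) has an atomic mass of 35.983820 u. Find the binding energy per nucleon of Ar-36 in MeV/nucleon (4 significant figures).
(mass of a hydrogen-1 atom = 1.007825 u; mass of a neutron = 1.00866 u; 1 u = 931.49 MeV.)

8.096 MeV/nucleon

Total constituent mass: 18 × 1.007825 + 18 × 1.00866 = 36.296730 u
Δm = 36.296730 − 35.983820 = 0.312910 u
Binding energy = Δm·c² = 0.312910 × 931.49 MeV/u = 291.473 MeV
BE/A = 291.473 MeV / 36 = 8.096 MeV/nucleon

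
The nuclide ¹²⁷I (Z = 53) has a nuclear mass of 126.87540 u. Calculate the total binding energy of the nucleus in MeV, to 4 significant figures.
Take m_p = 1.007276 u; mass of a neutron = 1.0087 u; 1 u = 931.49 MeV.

1075 MeV

The nucleus contains 53 protons and 127 − 53 = 74 neutrons.
Total constituent mass: 53 × 1.007276 + 74 × 1.0087 = 128.029428 u
Mass defect Δm = 128.029428 − 126.87540 = 1.154028 u
Converting to energy: 1.154028 u × 931.49 MeV/u = 1074.97 MeV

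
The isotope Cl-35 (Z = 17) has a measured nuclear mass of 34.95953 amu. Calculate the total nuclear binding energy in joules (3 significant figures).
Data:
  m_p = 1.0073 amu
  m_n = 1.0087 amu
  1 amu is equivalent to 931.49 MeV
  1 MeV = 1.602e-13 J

The nucleus contains 17 protons and 35 − 17 = 18 neutrons.
Total constituent mass: 17 × 1.0073 + 18 × 1.0087 = 35.2807 amu
Δm = 35.2807 − 34.95953 = 0.32117 amu
Binding energy = Δm·c² = 0.32117 × 931.49 MeV/amu = 299.167 MeV
In joules: 299.167 MeV × 1.602e-13 J/MeV = 4.7927e-11 J

4.79e-11 J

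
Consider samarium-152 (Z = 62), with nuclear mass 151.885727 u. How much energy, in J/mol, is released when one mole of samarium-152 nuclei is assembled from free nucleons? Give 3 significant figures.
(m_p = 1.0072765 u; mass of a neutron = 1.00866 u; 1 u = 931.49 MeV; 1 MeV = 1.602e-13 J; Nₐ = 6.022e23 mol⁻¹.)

1.21e+14 J/mol

Σm = 62·m_p + 90·m_n = 62.4511430 + 90.77940 = 153.2305430 u
Δm = 153.2305430 − 151.885727 = 1.3448160 u
E_B = 1.3448160 × 931.49 = 1252.68 MeV
Per nucleus in joules: 1252.68 MeV × 1.602e-13 J/MeV = 2.0068e-10 J
Per mole: 2.0068e-10 J × 6.022e23 mol⁻¹ = 1.2085e+14 J/mol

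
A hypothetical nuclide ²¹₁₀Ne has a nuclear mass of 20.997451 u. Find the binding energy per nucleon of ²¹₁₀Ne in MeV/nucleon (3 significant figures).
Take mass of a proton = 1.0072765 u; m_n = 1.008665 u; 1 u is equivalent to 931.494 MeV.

7.57 MeV/nucleon

With 10 protons and 11 neutrons (A = 21):
Mass of separated nucleons = 10(1.0072765) + 11(1.008665) = 10.0727650 + 11.095315 = 21.1680800 u
Mass defect Δm = 21.1680800 − 20.997451 = 0.1706290 u
Converting to energy: 0.1706290 u × 931.494 MeV/u = 158.940 MeV
BE/A = 158.940 MeV / 21 = 7.569 MeV/nucleon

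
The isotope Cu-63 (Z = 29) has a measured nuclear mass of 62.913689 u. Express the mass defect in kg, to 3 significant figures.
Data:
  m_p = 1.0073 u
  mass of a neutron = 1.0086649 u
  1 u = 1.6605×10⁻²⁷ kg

9.84e-28 kg

Z = 29, so N = A − Z = 63 − 29 = 34.
Σm = 29·m_p + 34·m_n = 29.2117 + 34.2946066 = 63.5063066 u
The mass defect is 63.5063066 − 62.913689 = 0.5926176 u.
In SI units: 0.5926176 u × 1.6605×10⁻²⁷ kg/u = 9.8404e-28 kg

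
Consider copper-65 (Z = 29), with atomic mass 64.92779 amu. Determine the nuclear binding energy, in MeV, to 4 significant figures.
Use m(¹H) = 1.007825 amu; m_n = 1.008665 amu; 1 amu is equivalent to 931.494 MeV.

Total constituent mass: 29 × 1.007825 + 36 × 1.008665 = 65.538865 amu
The mass defect is 65.538865 − 64.92779 = 0.611075 amu.
E_B = 0.611075 × 931.494 = 569.213 MeV

569.2 MeV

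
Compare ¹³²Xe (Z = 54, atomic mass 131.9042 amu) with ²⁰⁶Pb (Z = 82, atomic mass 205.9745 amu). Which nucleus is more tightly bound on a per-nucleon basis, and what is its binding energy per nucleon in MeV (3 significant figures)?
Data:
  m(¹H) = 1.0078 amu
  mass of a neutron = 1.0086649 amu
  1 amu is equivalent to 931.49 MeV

¹³²Xe; 8.42 MeV/nucleon

¹³²Xe: Σm = 54(1.0078) + 78(1.0086649) = 133.0970622 amu; Δm = 1.1928622 amu; E_B = 1111.14 MeV; E_B/A = 8.418 MeV
²⁰⁶Pb: Σm = 82(1.0078) + 124(1.0086649) = 207.7140476 amu; Δm = 1.7395476 amu; E_B = 1620.4 MeV; E_B/A = 7.866 MeV
¹³²Xe has the higher binding energy per nucleon, so it is the more tightly bound nucleus.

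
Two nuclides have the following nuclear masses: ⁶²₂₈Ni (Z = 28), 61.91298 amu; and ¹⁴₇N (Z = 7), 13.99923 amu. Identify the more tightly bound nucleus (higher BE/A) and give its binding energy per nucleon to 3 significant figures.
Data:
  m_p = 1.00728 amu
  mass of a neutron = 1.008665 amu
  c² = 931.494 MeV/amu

⁶²₂₈Ni: Σm = 28(1.00728) + 34(1.008665) = 62.498450 amu; Δm = 0.585470 amu; E_B = 545.36 MeV; E_B/A = 8.796 MeV
¹⁴₇N: Σm = 7(1.00728) + 7(1.008665) = 14.111615 amu; Δm = 0.112385 amu; E_B = 104.69 MeV; E_B/A = 7.478 MeV
⁶²₂₈Ni has the higher binding energy per nucleon, so it is the more tightly bound nucleus.

⁶²₂₈Ni; 8.80 MeV/nucleon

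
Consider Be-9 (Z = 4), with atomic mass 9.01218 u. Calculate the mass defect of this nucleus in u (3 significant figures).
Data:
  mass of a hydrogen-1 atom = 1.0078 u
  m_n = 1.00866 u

Z = 4, so N = A − Z = 9 − 4 = 5.
Total constituent mass: 4 × 1.0078 + 5 × 1.00866 = 9.07450 u
The mass defect is 9.07450 − 9.01218 = 0.06232 u.

0.0623 u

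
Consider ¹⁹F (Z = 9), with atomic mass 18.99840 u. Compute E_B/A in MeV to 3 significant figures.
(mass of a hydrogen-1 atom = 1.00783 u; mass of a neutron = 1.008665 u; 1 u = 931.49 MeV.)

Σm = 9·m(¹H) + 10·m_n = 9.07047 + 10.086650 = 19.157120 u
Mass defect Δm = 19.157120 − 18.99840 = 0.158720 u
Converting to energy: 0.158720 u × 931.49 MeV/u = 147.846 MeV
BE/A = 147.846 MeV / 19 = 7.781 MeV/nucleon

7.78 MeV/nucleon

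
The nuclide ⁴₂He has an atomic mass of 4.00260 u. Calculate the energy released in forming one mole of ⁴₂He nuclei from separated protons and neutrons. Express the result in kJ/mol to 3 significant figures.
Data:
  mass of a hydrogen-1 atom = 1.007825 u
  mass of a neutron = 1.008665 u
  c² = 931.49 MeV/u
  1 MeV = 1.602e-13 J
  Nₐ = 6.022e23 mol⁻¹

2.73e+09 kJ/mol

The nucleus contains 2 protons and 4 − 2 = 2 neutrons.
Σm = 2·m(¹H) + 2·m_n = 2.015650 + 2.017330 = 4.032980 u
Δm = 4.032980 − 4.00260 = 0.030380 u
Converting to energy: 0.030380 u × 931.49 MeV/u = 28.2987 MeV
Per nucleus in joules: 28.2987 MeV × 1.602e-13 J/MeV = 4.5335e-12 J
Per mole: 4.5335e-12 J × 6.022e23 mol⁻¹ = 2.7301e+12 J/mol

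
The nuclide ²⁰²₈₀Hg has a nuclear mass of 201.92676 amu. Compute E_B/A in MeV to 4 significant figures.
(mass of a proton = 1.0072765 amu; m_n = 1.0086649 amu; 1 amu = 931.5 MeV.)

7.897 MeV/nucleon

Z = 80, so N = A − Z = 202 − 80 = 122.
Σm = 80·m_p + 122·m_n = 80.5821200 + 123.0571178 = 203.6392378 amu
Δm = 203.6392378 − 201.92676 = 1.7124778 amu
Converting to energy: 1.7124778 amu × 931.5 MeV/amu = 1595.17 MeV
Per nucleon: 1595.17 / 202 = 7.897 MeV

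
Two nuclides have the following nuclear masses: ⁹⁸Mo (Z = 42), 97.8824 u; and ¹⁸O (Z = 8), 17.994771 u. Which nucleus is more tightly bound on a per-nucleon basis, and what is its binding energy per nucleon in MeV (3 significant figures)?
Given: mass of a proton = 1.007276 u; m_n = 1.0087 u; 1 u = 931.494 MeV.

⁹⁸Mo; 8.65 MeV/nucleon

⁹⁸Mo: Σm = 42(1.007276) + 56(1.0087) = 98.792792 u; Δm = 0.910392 u; E_B = 848.02 MeV; E_B/A = 8.653 MeV
¹⁸O: Σm = 8(1.007276) + 10(1.0087) = 18.145208 u; Δm = 0.150437 u; E_B = 140.13 MeV; E_B/A = 7.785 MeV
⁹⁸Mo has the higher binding energy per nucleon, so it is the more tightly bound nucleus.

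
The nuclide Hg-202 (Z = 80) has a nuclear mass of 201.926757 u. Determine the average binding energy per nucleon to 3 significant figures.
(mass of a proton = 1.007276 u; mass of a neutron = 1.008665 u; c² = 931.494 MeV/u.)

Total constituent mass: 80 × 1.007276 + 122 × 1.008665 = 203.639210 u
Mass defect Δm = 203.639210 − 201.926757 = 1.712453 u
E_B = 1.712453 × 931.494 = 1595.14 MeV
BE/A = 1595.14 MeV / 202 = 7.897 MeV/nucleon

7.90 MeV/nucleon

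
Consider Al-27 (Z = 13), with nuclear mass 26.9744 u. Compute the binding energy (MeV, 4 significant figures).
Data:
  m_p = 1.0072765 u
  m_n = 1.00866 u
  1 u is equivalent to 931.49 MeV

Z = 13, so N = A − Z = 27 − 13 = 14.
Mass of separated nucleons = 13(1.0072765) + 14(1.00866) = 13.0945945 + 14.12124 = 27.2158345 u
The mass defect is 27.2158345 − 26.9744 = 0.2414345 u.
E_B = 0.2414345 × 931.49 = 224.894 MeV

224.9 MeV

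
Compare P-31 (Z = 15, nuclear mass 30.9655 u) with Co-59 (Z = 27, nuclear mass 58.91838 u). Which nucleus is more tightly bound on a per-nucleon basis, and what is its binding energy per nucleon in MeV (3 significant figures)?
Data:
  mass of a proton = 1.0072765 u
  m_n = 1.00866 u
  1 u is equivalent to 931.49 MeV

Co-59; 8.77 MeV/nucleon

P-31: Σm = 15(1.0072765) + 16(1.00866) = 31.2477075 u; Δm = 0.2822075 u; E_B = 262.87 MeV; E_B/A = 8.480 MeV
Co-59: Σm = 27(1.0072765) + 32(1.00866) = 59.4735855 u; Δm = 0.5552055 u; E_B = 517.17 MeV; E_B/A = 8.766 MeV
Co-59 has the higher binding energy per nucleon, so it is the more tightly bound nucleus.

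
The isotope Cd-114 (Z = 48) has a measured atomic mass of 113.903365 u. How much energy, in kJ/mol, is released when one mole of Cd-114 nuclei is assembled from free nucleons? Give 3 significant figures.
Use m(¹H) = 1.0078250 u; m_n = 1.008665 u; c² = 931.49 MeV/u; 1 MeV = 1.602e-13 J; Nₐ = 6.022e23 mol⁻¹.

9.38e+10 kJ/mol

Z = 48, so N = A − Z = 114 − 48 = 66.
Total constituent mass: 48 × 1.0078250 + 66 × 1.008665 = 114.9474900 u
The mass defect is 114.9474900 − 113.903365 = 1.0441250 u.
Binding energy = Δm·c² = 1.0441250 × 931.49 MeV/u = 972.592 MeV
Per nucleus in joules: 972.592 MeV × 1.602e-13 J/MeV = 1.5581e-10 J
Per mole: 1.5581e-10 J × 6.022e23 mol⁻¹ = 9.3829e+13 J/mol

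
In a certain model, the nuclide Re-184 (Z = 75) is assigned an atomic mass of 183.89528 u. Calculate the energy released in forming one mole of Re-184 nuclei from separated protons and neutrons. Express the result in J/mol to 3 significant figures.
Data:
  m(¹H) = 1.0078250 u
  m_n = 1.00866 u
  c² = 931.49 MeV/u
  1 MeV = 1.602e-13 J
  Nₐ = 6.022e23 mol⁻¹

1.47e+14 J/mol

Mass of separated nucleons = 75(1.0078250) + 109(1.00866) = 75.5868750 + 109.94394 = 185.5308150 u
Mass defect Δm = 185.5308150 − 183.89528 = 1.6355350 u
Converting to energy: 1.6355350 u × 931.49 MeV/u = 1523.48 MeV
Per nucleus in joules: 1523.48 MeV × 1.602e-13 J/MeV = 2.4406e-10 J
Per mole: 2.4406e-10 J × 6.022e23 mol⁻¹ = 1.4697e+14 J/mol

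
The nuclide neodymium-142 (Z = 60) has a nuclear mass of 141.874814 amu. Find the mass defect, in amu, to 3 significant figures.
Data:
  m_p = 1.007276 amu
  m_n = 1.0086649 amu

1.27 amu

Total constituent mass: 60 × 1.007276 + 82 × 1.0086649 = 143.1470818 amu
Δm = 143.1470818 − 141.874814 = 1.2722678 amu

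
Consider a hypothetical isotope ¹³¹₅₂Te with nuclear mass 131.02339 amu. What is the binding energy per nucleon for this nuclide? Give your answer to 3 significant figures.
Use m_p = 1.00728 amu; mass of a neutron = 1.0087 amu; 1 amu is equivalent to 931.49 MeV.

With 52 protons and 79 neutrons (A = 131):
Σm = 52·m_p + 79·m_n = 52.37856 + 79.6873 = 132.06586 amu
Δm = 132.06586 − 131.02339 = 1.04247 amu
Binding energy = Δm·c² = 1.04247 × 931.49 MeV/amu = 971.050 MeV
Dividing by A = 131 gives 7.413 MeV per nucleon.

7.41 MeV/nucleon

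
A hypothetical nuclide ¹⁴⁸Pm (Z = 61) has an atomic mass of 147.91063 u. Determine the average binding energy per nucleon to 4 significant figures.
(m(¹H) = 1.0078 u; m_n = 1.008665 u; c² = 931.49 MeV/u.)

Σm = 61·m(¹H) + 87·m_n = 61.4758 + 87.753855 = 149.229655 u
Δm = 149.229655 − 147.91063 = 1.319025 u
E_B = 1.319025 × 931.49 = 1228.66 MeV
Per nucleon: 1228.66 / 148 = 8.302 MeV

8.302 MeV/nucleon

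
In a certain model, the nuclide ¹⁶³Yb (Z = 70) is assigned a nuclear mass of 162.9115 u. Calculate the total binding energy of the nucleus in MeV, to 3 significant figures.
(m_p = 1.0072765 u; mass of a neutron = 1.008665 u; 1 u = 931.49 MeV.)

Total constituent mass: 70 × 1.0072765 + 93 × 1.008665 = 164.3152000 u
The mass defect is 164.3152000 − 162.9115 = 1.4037000 u.
Converting to energy: 1.4037000 u × 931.49 MeV/u = 1307.53 MeV

1310 MeV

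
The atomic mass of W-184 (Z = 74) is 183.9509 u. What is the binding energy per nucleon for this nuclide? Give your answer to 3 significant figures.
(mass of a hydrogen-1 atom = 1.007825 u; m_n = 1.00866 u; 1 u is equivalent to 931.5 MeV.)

8.00 MeV/nucleon

Σm = 74·m(¹H) + 110·m_n = 74.579050 + 110.95260 = 185.531650 u
Mass defect Δm = 185.531650 − 183.9509 = 1.580750 u
Binding energy = Δm·c² = 1.580750 × 931.5 MeV/u = 1472.47 MeV
Per nucleon: 1472.47 / 184 = 8.003 MeV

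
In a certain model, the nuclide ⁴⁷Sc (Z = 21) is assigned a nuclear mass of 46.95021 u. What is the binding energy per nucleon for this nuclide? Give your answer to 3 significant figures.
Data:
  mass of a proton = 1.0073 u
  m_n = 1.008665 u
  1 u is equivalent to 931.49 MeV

With 21 protons and 26 neutrons (A = 47):
Mass of separated nucleons = 21(1.0073) + 26(1.008665) = 21.1533 + 26.225290 = 47.378590 u
Mass defect Δm = 47.378590 − 46.95021 = 0.428380 u
Converting to energy: 0.428380 u × 931.49 MeV/u = 399.032 MeV
BE/A = 399.032 MeV / 47 = 8.490 MeV/nucleon

8.49 MeV/nucleon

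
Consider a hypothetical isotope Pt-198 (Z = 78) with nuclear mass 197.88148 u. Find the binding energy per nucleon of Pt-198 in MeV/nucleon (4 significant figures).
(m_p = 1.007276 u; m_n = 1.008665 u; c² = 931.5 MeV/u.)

8.119 MeV/nucleon

Total constituent mass: 78 × 1.007276 + 120 × 1.008665 = 199.607328 u
Δm = 199.607328 − 197.88148 = 1.725848 u
Binding energy = Δm·c² = 1.725848 × 931.5 MeV/u = 1607.63 MeV
Dividing by A = 198 gives 8.119 MeV per nucleon.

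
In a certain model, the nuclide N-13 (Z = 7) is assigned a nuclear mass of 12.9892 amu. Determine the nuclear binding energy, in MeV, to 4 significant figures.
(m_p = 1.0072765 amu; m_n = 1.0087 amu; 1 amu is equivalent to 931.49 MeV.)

106.1 MeV

The nucleus contains 7 protons and 13 − 7 = 6 neutrons.
Σm = 7·m_p + 6·m_n = 7.0509355 + 6.0522 = 13.1031355 amu
Mass defect Δm = 13.1031355 − 12.9892 = 0.1139355 amu
Binding energy = Δm·c² = 0.1139355 × 931.49 MeV/amu = 106.130 MeV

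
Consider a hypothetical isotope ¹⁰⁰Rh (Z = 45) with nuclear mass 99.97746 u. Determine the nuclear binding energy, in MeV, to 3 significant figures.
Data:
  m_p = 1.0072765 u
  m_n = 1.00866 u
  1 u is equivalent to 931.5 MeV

With 45 protons and 55 neutrons (A = 100):
Σm = 45·m_p + 55·m_n = 45.3274425 + 55.47630 = 100.8037425 u
Mass defect Δm = 100.8037425 − 99.97746 = 0.8262825 u
Converting to energy: 0.8262825 u × 931.5 MeV/u = 769.682 MeV

770 MeV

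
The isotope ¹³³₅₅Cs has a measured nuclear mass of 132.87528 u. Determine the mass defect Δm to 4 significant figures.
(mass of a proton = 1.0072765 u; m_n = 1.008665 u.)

1.201 u

Z = 55, so N = A − Z = 133 − 55 = 78.
Total constituent mass: 55 × 1.0072765 + 78 × 1.008665 = 134.0760775 u
Δm = 134.0760775 − 132.87528 = 1.2007975 u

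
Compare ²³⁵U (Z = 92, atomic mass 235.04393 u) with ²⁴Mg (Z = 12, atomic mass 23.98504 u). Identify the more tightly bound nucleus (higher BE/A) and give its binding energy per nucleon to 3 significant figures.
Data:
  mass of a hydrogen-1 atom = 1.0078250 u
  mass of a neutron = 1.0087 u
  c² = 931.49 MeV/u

²⁴Mg; 8.28 MeV/nucleon

²³⁵U: Σm = 92(1.0078250) + 143(1.0087) = 236.9640000 u; Δm = 1.9200700 u; E_B = 1788.5 MeV; E_B/A = 7.611 MeV
²⁴Mg: Σm = 12(1.0078250) + 12(1.0087) = 24.1983000 u; Δm = 0.2132600 u; E_B = 198.65 MeV; E_B/A = 8.277 MeV
²⁴Mg has the higher binding energy per nucleon, so it is the more tightly bound nucleus.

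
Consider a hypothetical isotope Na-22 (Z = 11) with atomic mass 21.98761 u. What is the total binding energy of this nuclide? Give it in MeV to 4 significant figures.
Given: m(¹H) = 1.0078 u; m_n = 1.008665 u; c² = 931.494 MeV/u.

Z = 11, so N = A − Z = 22 − 11 = 11.
Mass of separated nucleons = 11(1.0078) + 11(1.008665) = 11.0858 + 11.095315 = 22.181115 u
Mass defect Δm = 22.181115 − 21.98761 = 0.193505 u
Binding energy = Δm·c² = 0.193505 × 931.494 MeV/u = 180.249 MeV

180.2 MeV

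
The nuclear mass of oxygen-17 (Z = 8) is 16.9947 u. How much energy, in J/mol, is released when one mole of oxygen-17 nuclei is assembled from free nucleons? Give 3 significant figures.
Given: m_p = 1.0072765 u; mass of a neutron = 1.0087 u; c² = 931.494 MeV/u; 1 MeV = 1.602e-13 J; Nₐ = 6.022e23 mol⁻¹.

Total constituent mass: 8 × 1.0072765 + 9 × 1.0087 = 17.1365120 u
Δm = 17.1365120 − 16.9947 = 0.1418120 u
Converting to energy: 0.1418120 u × 931.494 MeV/u = 132.097 MeV
Per nucleus in joules: 132.097 MeV × 1.602e-13 J/MeV = 2.1162e-11 J
Per mole: 2.1162e-11 J × 6.022e23 mol⁻¹ = 1.2744e+13 J/mol

1.27e+13 J/mol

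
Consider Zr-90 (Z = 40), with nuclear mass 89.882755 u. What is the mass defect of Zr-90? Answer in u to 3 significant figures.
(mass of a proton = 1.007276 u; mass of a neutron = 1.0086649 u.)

0.842 u

Mass of separated nucleons = 40(1.007276) + 50(1.0086649) = 40.291040 + 50.4332450 = 90.7242850 u
The mass defect is 90.7242850 − 89.882755 = 0.8415300 u.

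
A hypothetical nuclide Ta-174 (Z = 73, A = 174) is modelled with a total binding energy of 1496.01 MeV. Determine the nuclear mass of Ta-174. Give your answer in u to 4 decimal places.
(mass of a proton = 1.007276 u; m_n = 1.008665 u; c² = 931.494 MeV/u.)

Mass defect = 1496.01 MeV / (931.494 MeV/u) = 1.606033 u
Constituent mass = 73(1.007276) + 101(1.008665) = 175.406313 u
Nuclear mass = 175.406313 − 1.606033 = 173.800280 u ≈ 173.8003 u (to 4 decimal places)

173.8003 u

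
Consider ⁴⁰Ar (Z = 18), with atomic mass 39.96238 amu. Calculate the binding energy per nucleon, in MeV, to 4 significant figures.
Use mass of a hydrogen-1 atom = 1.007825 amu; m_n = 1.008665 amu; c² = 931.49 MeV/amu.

Z = 18, so N = A − Z = 40 − 18 = 22.
Total constituent mass: 18 × 1.007825 + 22 × 1.008665 = 40.331480 amu
Mass defect Δm = 40.331480 − 39.96238 = 0.369100 amu
E_B = 0.369100 × 931.49 = 343.813 MeV
BE/A = 343.813 MeV / 40 = 8.595 MeV/nucleon

8.595 MeV/nucleon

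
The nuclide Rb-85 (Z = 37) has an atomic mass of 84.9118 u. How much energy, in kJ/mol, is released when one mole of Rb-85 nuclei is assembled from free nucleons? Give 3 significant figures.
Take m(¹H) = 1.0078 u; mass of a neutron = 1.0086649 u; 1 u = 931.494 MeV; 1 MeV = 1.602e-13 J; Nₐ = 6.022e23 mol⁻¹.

7.12e+10 kJ/mol

Total constituent mass: 37 × 1.0078 + 48 × 1.0086649 = 85.7045152 u
The mass defect is 85.7045152 − 84.9118 = 0.7927152 u.
Binding energy = Δm·c² = 0.7927152 × 931.494 MeV/u = 738.409 MeV
Per nucleus in joules: 738.409 MeV × 1.602e-13 J/MeV = 1.1829e-10 J
Per mole: 1.1829e-10 J × 6.022e23 mol⁻¹ = 7.1234e+13 J/mol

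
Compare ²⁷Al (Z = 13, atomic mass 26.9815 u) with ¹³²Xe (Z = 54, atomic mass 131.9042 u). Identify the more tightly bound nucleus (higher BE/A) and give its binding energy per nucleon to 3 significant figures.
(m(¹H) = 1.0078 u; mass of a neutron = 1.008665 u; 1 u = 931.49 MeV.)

¹³²Xe; 8.42 MeV/nucleon

²⁷Al: Σm = 13(1.0078) + 14(1.008665) = 27.222710 u; Δm = 0.241210 u; E_B = 224.685 MeV; E_B/A = 8.322 MeV
¹³²Xe: Σm = 54(1.0078) + 78(1.008665) = 133.097070 u; Δm = 1.192870 u; E_B = 1111.15 MeV; E_B/A = 8.418 MeV
¹³²Xe has the higher binding energy per nucleon, so it is the more tightly bound nucleus.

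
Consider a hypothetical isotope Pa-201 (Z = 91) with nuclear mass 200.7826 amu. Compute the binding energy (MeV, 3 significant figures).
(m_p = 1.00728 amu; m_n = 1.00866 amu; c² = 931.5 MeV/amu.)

1710 MeV

Z = 91, so N = A − Z = 201 − 91 = 110.
Σm = 91·m_p + 110·m_n = 91.66248 + 110.95260 = 202.61508 amu
Mass defect Δm = 202.61508 − 200.7826 = 1.83248 amu
E_B = 1.83248 × 931.5 = 1706.96 MeV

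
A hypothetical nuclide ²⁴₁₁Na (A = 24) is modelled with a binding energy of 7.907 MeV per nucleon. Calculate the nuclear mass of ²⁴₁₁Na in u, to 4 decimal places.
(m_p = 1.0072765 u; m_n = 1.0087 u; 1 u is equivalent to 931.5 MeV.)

23.9894 u

Total binding energy = 24 × 7.907 = 189.768 MeV
Mass defect = 189.768 MeV / (931.5 MeV/u) = 0.203723 u
Constituent mass = 11(1.0072765) + 13(1.0087) = 24.1931415 u
Nuclear mass = 24.1931415 − 0.203723 = 23.9894185 u ≈ 23.9894 u (to 4 decimal places)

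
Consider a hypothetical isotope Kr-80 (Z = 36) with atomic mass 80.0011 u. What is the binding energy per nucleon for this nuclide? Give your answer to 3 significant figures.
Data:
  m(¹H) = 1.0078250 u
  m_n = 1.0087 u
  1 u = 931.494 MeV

Total constituent mass: 36 × 1.0078250 + 44 × 1.0087 = 80.6645000 u
Mass defect Δm = 80.6645000 − 80.0011 = 0.6634000 u
E_B = 0.6634000 × 931.494 = 617.953 MeV
Per nucleon: 617.953 / 80 = 7.724 MeV

7.72 MeV/nucleon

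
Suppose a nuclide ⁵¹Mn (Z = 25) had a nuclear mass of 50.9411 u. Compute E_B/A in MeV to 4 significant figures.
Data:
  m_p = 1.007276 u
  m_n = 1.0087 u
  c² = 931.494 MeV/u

8.530 MeV/nucleon

The nucleus contains 25 protons and 51 − 25 = 26 neutrons.
Total constituent mass: 25 × 1.007276 + 26 × 1.0087 = 51.408100 u
Δm = 51.408100 − 50.9411 = 0.467000 u
E_B = 0.467000 × 931.494 = 435.008 MeV
BE/A = 435.008 MeV / 51 = 8.530 MeV/nucleon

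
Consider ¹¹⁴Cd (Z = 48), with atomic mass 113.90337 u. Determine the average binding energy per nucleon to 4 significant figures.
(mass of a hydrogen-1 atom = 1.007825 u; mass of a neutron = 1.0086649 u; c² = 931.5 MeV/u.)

8.532 MeV/nucleon

Z = 48, so N = A − Z = 114 − 48 = 66.
Total constituent mass: 48 × 1.007825 + 66 × 1.0086649 = 114.9474834 u
Mass defect Δm = 114.9474834 − 113.90337 = 1.0441134 u
Binding energy = Δm·c² = 1.0441134 × 931.5 MeV/u = 972.592 MeV
BE/A = 972.592 MeV / 114 = 8.532 MeV/nucleon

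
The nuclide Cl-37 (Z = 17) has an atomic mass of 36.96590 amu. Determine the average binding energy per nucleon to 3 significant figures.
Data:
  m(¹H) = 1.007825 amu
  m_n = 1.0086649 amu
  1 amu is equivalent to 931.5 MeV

8.57 MeV/nucleon

Σm = 17·m(¹H) + 20·m_n = 17.133025 + 20.1732980 = 37.3063230 amu
Δm = 37.3063230 − 36.96590 = 0.3404230 amu
Converting to energy: 0.3404230 amu × 931.5 MeV/amu = 317.104 MeV
Per nucleon: 317.104 / 37 = 8.570 MeV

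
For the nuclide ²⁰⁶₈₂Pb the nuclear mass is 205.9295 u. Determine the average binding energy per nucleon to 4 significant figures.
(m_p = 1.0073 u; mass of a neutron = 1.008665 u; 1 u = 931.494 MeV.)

With 82 protons and 124 neutrons (A = 206):
Mass of separated nucleons = 82(1.0073) + 124(1.008665) = 82.5986 + 125.074460 = 207.673060 u
The mass defect is 207.673060 − 205.9295 = 1.743560 u.
E_B = 1.743560 × 931.494 = 1624.12 MeV
BE/A = 1624.12 MeV / 206 = 7.884 MeV/nucleon

7.884 MeV/nucleon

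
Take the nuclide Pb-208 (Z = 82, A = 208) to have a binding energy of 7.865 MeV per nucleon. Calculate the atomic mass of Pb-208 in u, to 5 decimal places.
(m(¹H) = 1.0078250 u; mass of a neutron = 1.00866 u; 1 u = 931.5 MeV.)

Total binding energy = 208 × 7.865 = 1635.920 MeV
Mass defect = 1635.920 MeV / (931.5 MeV/u) = 1.7562211 u
Constituent mass = 82(1.0078250) + 126(1.00866) = 209.7328100 u
Atomic mass = 209.7328100 − 1.7562211 = 207.9765889 u ≈ 207.97659 u (to 5 decimal places)

207.97659 u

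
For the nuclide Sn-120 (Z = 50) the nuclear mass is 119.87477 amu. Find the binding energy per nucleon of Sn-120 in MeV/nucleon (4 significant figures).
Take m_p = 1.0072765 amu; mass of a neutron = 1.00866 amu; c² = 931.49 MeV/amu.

Mass of separated nucleons = 50(1.0072765) + 70(1.00866) = 50.3638250 + 70.60620 = 120.9700250 amu
Δm = 120.9700250 − 119.87477 = 1.0952550 amu
Binding energy = Δm·c² = 1.0952550 × 931.49 MeV/amu = 1020.22 MeV
Per nucleon: 1020.22 / 120 = 8.502 MeV

8.502 MeV/nucleon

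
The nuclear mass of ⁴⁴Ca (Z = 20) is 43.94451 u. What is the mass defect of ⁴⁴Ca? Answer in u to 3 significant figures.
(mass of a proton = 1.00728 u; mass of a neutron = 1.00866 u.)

The nucleus contains 20 protons and 44 − 20 = 24 neutrons.
Mass of separated nucleons = 20(1.00728) + 24(1.00866) = 20.14560 + 24.20784 = 44.35344 u
Δm = 44.35344 − 43.94451 = 0.40893 u

0.409 u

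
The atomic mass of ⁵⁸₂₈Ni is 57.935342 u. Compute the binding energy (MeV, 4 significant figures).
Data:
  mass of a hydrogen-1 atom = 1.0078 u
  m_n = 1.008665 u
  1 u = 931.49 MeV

505.8 MeV

The nucleus contains 28 protons and 58 − 28 = 30 neutrons.
Mass of separated nucleons = 28(1.0078) + 30(1.008665) = 28.2184 + 30.259950 = 58.478350 u
The mass defect is 58.478350 − 57.935342 = 0.543008 u.
Converting to energy: 0.543008 u × 931.49 MeV/u = 505.807 MeV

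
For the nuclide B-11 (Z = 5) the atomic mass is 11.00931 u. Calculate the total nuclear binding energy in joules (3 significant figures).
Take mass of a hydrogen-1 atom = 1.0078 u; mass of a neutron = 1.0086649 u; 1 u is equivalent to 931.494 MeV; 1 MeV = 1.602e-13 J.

1.22e-11 J

With 5 protons and 6 neutrons (A = 11):
Mass of separated nucleons = 5(1.0078) + 6(1.0086649) = 5.0390 + 6.0519894 = 11.0909894 u
Mass defect Δm = 11.0909894 − 11.00931 = 0.0816794 u
Converting to energy: 0.0816794 u × 931.494 MeV/u = 76.0839 MeV
In joules: 76.0839 MeV × 1.602e-13 J/MeV = 1.2189e-11 J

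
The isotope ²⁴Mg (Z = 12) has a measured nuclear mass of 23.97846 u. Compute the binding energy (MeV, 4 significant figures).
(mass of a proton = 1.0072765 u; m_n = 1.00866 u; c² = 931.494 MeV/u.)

Σm = 12·m_p + 12·m_n = 12.0873180 + 12.10392 = 24.1912380 u
Mass defect Δm = 24.1912380 − 23.97846 = 0.2127780 u
Converting to energy: 0.2127780 u × 931.494 MeV/u = 198.201 MeV

198.2 MeV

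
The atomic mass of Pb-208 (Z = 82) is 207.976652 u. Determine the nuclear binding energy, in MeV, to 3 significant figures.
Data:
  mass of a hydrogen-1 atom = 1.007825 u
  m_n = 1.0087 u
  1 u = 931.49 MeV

1640 MeV

The nucleus contains 82 protons and 208 − 82 = 126 neutrons.
Total constituent mass: 82 × 1.007825 + 126 × 1.0087 = 209.737850 u
The mass defect is 209.737850 − 207.976652 = 1.761198 u.
E_B = 1.761198 × 931.49 = 1640.54 MeV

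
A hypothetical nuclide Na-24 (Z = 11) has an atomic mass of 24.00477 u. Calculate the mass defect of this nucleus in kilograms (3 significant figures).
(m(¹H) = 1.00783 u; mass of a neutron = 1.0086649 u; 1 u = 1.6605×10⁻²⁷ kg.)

Z = 11, so N = A − Z = 24 − 11 = 13.
Total constituent mass: 11 × 1.00783 + 13 × 1.0086649 = 24.1987737 u
Mass defect Δm = 24.1987737 − 24.00477 = 0.1940037 u
In SI units: 0.1940037 u × 1.6605×10⁻²⁷ kg/u = 3.2214e-28 kg

3.22e-28 kg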